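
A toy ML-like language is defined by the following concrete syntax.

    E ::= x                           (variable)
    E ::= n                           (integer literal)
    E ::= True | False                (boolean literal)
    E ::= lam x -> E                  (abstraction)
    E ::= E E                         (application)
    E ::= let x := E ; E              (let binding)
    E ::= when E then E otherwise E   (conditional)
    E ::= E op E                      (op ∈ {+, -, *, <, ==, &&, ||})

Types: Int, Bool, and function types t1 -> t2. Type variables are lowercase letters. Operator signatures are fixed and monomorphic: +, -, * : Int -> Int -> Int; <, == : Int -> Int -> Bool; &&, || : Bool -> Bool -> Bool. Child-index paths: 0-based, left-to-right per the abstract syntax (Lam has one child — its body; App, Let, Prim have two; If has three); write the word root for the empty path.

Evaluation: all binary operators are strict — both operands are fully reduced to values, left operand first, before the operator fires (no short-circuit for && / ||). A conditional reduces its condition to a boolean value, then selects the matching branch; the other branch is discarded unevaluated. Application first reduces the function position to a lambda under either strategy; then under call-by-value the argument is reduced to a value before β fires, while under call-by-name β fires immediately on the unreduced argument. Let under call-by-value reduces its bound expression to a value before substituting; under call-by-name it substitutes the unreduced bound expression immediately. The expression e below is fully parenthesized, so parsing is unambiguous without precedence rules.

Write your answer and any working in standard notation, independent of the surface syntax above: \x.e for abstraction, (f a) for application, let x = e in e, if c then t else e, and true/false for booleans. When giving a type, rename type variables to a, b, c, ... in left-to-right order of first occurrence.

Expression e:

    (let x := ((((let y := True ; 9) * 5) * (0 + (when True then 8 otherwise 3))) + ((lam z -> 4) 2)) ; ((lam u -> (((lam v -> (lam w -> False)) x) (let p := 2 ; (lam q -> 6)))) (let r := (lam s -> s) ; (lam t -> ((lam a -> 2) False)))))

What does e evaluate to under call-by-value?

Answer: false

Derivation:
step 0: (let x = ((((let y = true in 9) * 5) * (0 + (if true then 8 else 3))) + ((\z.4) 2)) in ((\u.(((\v.(\w.false)) x) (let p = 2 in (\q.6)))) (let r = (\s.s) in (\t.((\a.2) false)))))
step 1: [let@0.0.0.0] (let x = (((9 * 5) * (0 + (if true then 8 else 3))) + ((\z.4) 2)) in ((\u.(((\v.(\w.false)) x) (let p = 2 in (\q.6)))) (let r = (\s.s) in (\t.((\a.2) false)))))
step 2: [delta@0.0.0] (let x = ((45 * (0 + (if true then 8 else 3))) + ((\z.4) 2)) in ((\u.(((\v.(\w.false)) x) (let p = 2 in (\q.6)))) (let r = (\s.s) in (\t.((\a.2) false)))))
step 3: [if@0.0.1.1] (let x = ((45 * (0 + 8)) + ((\z.4) 2)) in ((\u.(((\v.(\w.false)) x) (let p = 2 in (\q.6)))) (let r = (\s.s) in (\t.((\a.2) false)))))
step 4: [delta@0.0.1] (let x = ((45 * 8) + ((\z.4) 2)) in ((\u.(((\v.(\w.false)) x) (let p = 2 in (\q.6)))) (let r = (\s.s) in (\t.((\a.2) false)))))
step 5: [delta@0.0] (let x = (360 + ((\z.4) 2)) in ((\u.(((\v.(\w.false)) x) (let p = 2 in (\q.6)))) (let r = (\s.s) in (\t.((\a.2) false)))))
step 6: [beta@0.1] (let x = (360 + 4) in ((\u.(((\v.(\w.false)) x) (let p = 2 in (\q.6)))) (let r = (\s.s) in (\t.((\a.2) false)))))
step 7: [delta@0] (let x = 364 in ((\u.(((\v.(\w.false)) x) (let p = 2 in (\q.6)))) (let r = (\s.s) in (\t.((\a.2) false)))))
step 8: [let@root] ((\u.(((\v.(\w.false)) 364) (let p = 2 in (\q.6)))) (let r = (\s.s) in (\t.((\a.2) false))))
step 9: [let@1] ((\u.(((\v.(\w.false)) 364) (let p = 2 in (\q.6)))) (\t.((\a.2) false)))
step 10: [beta@root] (((\v.(\w.false)) 364) (let p = 2 in (\q.6)))
step 11: [beta@0] ((\w.false) (let p = 2 in (\q.6)))
step 12: [let@1] ((\w.false) (\q.6))
step 13: [beta@root] false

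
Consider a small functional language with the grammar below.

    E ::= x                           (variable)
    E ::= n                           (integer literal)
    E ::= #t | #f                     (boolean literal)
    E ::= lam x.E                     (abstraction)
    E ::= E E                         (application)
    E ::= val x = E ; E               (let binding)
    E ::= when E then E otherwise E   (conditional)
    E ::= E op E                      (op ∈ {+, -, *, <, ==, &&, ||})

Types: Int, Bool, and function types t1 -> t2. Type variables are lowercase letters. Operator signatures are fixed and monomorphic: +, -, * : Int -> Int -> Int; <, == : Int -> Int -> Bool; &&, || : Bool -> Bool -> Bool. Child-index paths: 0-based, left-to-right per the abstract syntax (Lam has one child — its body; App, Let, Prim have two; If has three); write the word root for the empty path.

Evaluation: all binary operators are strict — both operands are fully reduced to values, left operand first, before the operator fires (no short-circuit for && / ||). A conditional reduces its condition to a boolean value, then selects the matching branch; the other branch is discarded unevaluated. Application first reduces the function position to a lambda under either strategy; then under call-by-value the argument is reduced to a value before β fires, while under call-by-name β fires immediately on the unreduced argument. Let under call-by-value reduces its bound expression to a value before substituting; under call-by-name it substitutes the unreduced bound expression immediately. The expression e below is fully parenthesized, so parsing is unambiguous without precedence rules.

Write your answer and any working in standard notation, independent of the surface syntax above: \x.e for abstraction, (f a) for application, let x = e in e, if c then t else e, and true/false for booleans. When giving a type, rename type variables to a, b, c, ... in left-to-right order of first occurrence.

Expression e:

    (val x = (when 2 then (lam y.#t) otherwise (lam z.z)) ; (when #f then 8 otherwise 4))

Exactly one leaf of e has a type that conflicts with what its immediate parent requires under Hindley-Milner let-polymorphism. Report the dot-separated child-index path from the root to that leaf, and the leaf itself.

Answer: 0.0 : 2

Working:
  unify Int ~ Bool
  FAIL: mismatch Int ~ Bool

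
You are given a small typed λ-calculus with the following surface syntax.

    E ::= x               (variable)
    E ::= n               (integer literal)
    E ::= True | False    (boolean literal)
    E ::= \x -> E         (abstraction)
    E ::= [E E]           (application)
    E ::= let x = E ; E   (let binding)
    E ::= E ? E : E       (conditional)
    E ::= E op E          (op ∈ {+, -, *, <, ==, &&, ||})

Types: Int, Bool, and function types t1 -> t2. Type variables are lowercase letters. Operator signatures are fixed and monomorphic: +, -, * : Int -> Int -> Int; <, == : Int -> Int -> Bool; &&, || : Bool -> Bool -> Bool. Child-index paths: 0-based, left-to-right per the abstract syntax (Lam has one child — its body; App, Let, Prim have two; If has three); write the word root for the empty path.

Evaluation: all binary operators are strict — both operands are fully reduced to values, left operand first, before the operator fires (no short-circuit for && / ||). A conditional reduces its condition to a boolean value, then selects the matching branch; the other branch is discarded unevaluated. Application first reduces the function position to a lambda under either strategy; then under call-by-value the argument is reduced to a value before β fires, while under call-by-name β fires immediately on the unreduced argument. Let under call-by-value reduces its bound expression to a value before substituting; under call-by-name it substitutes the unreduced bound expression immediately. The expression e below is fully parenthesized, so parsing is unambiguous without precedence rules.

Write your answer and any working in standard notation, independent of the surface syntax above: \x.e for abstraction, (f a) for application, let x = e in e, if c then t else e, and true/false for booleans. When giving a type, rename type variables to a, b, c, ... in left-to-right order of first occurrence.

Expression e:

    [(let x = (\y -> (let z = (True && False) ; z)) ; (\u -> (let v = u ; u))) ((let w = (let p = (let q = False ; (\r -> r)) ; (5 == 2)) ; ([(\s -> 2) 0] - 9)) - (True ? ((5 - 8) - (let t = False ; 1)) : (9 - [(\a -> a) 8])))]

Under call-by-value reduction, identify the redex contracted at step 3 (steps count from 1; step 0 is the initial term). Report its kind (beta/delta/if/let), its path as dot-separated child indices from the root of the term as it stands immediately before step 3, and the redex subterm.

Answer: let at 1.0.0 : (let p = (\r.r) in (5 == 2))

Derivation:
step 0: ((let x = (\y.(let z = (true && false) in z)) in (\u.(let v = u in u))) ((let w = (let p = (let q = false in (\r.r)) in (5 == 2)) in (((\s.2) 0) - 9)) - (if true then ((5 - 8) - (let t = false in 1)) else (9 - ((\a.a) 8)))))
step 1: [let@0] ((\u.(let v = u in u)) ((let w = (let p = (let q = false in (\r.r)) in (5 == 2)) in (((\s.2) 0) - 9)) - (if true then ((5 - 8) - (let t = false in 1)) else (9 - ((\a.a) 8)))))
step 2: [let@1.0.0.0] ((\u.(let v = u in u)) ((let w = (let p = (\r.r) in (5 == 2)) in (((\s.2) 0) - 9)) - (if true then ((5 - 8) - (let t = false in 1)) else (9 - ((\a.a) 8)))))
step 3: [let@1.0.0] ((\u.(let v = u in u)) ((let w = (5 == 2) in (((\s.2) 0) - 9)) - (if true then ((5 - 8) - (let t = false in 1)) else (9 - ((\a.a) 8)))))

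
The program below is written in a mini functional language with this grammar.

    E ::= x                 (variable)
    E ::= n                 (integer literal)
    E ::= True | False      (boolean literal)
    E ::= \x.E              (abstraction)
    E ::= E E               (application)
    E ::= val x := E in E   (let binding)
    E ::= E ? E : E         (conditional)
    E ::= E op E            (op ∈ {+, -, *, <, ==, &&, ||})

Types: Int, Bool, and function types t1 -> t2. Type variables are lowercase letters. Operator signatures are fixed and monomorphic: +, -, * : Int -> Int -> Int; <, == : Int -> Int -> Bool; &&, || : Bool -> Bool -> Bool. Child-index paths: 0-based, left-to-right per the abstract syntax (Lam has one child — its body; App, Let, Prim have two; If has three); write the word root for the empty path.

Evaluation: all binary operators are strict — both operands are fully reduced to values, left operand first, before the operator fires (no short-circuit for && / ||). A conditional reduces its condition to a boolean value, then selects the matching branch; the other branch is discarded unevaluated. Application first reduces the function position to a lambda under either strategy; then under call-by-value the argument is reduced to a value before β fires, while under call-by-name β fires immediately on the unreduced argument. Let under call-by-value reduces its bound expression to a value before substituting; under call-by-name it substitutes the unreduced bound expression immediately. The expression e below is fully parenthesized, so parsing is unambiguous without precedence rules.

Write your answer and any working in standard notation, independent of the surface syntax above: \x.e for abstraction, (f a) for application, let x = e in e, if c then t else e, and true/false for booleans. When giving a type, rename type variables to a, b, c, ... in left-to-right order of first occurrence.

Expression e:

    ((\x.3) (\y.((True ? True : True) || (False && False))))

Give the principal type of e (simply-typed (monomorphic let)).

Answer: Int

Working:
\x._ : a -> Int
  unify Bool ~ Bool
  unify Bool ~ Bool
  unify Bool ~ Bool
  unify Bool ~ Bool
  unify Bool ~ Bool
  unify Bool ~ Bool
\y._ : b -> Bool
  unify a -> Int ~ (b -> Bool) -> c
  unify a ~ b -> Bool
  unify Int ~ c
_ _ : Int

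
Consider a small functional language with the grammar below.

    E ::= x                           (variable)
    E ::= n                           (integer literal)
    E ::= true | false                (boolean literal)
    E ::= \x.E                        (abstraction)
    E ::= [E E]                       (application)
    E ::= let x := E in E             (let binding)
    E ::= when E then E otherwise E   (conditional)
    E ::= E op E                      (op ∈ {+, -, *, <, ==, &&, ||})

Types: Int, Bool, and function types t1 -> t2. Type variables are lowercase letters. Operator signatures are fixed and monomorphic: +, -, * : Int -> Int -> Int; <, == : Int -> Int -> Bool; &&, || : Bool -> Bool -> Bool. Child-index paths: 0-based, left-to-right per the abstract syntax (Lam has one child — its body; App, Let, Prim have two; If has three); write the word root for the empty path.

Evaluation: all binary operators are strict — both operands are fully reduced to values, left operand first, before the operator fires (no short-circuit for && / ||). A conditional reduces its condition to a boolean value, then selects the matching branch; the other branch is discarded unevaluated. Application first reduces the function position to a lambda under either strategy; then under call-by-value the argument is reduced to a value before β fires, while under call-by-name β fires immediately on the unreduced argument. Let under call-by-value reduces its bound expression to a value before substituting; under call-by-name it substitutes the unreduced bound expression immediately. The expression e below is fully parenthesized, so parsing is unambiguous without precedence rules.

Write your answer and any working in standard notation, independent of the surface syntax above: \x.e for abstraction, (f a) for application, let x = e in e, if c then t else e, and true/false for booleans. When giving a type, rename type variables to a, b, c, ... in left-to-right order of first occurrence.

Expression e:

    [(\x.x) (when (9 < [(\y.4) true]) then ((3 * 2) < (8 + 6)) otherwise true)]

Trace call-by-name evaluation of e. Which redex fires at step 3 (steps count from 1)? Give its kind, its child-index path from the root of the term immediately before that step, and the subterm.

Answer: delta at 0 : (9 < 4)

Trace:
step 0: ((\x.x) (if (9 < ((\y.4) true)) then ((3 * 2) < (8 + 6)) else true))
step 1: [beta@root] (if (9 < ((\y.4) true)) then ((3 * 2) < (8 + 6)) else true)
step 2: [beta@0.1] (if (9 < 4) then ((3 * 2) < (8 + 6)) else true)
step 3: [delta@0] (if false then ((3 * 2) < (8 + 6)) else true)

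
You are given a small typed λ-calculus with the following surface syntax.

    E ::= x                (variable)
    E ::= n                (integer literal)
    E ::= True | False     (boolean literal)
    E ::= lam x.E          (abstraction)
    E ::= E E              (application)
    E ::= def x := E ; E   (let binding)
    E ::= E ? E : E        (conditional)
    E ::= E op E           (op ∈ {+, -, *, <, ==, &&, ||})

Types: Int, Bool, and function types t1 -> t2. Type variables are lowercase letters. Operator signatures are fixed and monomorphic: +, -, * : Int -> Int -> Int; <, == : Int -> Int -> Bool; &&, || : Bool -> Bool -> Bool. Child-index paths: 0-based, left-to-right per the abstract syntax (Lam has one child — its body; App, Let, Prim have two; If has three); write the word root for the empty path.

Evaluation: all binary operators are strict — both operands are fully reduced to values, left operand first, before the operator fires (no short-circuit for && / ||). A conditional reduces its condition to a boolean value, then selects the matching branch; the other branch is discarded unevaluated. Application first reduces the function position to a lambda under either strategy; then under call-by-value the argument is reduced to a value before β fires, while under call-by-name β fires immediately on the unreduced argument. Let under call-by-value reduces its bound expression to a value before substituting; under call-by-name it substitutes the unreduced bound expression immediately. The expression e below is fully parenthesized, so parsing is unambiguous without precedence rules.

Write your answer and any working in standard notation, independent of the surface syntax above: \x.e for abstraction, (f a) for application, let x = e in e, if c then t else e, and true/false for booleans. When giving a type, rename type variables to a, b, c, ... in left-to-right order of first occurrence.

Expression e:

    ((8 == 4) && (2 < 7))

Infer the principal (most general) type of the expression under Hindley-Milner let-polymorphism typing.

Working:
  unify Int ~ Int
  unify Int ~ Int
  unify Bool ~ Bool
  unify Int ~ Int
  unify Int ~ Int
  unify Bool ~ Bool

Answer: Bool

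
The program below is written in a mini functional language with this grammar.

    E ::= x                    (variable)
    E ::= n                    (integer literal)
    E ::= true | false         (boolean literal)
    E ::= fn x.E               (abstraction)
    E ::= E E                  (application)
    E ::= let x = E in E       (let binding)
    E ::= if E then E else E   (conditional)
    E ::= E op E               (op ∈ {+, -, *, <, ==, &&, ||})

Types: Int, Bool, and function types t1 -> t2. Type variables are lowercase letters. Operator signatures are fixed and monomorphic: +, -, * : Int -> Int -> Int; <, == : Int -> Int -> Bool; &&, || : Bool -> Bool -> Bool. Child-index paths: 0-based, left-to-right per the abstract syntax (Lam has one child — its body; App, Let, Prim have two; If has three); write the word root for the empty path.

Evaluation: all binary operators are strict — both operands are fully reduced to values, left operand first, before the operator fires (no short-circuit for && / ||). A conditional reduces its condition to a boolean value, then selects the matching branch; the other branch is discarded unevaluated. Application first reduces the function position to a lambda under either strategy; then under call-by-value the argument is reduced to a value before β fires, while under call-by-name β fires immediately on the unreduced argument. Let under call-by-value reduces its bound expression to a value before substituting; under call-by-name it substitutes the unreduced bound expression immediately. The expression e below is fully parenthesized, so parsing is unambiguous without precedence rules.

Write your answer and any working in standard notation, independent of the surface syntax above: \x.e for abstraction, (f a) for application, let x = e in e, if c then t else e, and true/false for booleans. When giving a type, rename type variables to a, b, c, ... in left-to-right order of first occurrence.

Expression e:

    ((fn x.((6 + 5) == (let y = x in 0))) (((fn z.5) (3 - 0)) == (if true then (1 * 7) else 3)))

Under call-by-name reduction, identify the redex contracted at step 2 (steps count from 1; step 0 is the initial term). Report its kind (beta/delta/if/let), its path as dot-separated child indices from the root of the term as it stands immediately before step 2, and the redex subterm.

Derivation:
step 0: ((\x.((6 + 5) == (let y = x in 0))) (((\z.5) (3 - 0)) == (if true then (1 * 7) else 3)))
step 1: [beta@root] ((6 + 5) == (let y = (((\z.5) (3 - 0)) == (if true then (1 * 7) else 3)) in 0))
step 2: [delta@0] (11 == (let y = (((\z.5) (3 - 0)) == (if true then (1 * 7) else 3)) in 0))

Answer: delta at 0 : (6 + 5)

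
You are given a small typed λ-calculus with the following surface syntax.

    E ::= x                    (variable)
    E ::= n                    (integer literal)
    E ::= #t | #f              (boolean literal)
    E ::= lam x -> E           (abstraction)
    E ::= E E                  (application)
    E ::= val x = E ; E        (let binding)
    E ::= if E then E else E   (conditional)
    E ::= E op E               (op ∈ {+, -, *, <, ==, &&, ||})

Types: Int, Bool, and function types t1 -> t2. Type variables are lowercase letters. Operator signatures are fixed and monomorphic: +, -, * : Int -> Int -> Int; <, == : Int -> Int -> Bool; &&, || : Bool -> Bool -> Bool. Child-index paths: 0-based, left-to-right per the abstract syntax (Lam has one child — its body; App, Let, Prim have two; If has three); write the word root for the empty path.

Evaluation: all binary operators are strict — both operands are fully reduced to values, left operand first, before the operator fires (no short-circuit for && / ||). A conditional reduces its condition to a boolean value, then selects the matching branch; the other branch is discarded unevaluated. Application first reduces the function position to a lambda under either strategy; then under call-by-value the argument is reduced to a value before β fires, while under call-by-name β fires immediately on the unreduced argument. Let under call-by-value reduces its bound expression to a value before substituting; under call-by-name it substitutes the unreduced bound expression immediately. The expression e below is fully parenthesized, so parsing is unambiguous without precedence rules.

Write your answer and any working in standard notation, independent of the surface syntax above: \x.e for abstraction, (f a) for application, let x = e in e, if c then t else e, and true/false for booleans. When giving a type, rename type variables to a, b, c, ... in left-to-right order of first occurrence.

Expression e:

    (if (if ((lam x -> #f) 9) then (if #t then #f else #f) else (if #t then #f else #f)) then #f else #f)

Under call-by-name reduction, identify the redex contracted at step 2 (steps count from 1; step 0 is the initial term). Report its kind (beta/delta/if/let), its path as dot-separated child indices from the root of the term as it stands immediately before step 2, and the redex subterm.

Answer: if at 0 : (if false then (if true then false else false) else (if true then false else false))

Trace:
step 0: (if (if ((\x.false) 9) then (if true then false else false) else (if true then false else false)) then false else false)
step 1: [beta@0.0] (if (if false then (if true then false else false) else (if true then false else false)) then false else false)
step 2: [if@0] (if (if true then false else false) then false else false)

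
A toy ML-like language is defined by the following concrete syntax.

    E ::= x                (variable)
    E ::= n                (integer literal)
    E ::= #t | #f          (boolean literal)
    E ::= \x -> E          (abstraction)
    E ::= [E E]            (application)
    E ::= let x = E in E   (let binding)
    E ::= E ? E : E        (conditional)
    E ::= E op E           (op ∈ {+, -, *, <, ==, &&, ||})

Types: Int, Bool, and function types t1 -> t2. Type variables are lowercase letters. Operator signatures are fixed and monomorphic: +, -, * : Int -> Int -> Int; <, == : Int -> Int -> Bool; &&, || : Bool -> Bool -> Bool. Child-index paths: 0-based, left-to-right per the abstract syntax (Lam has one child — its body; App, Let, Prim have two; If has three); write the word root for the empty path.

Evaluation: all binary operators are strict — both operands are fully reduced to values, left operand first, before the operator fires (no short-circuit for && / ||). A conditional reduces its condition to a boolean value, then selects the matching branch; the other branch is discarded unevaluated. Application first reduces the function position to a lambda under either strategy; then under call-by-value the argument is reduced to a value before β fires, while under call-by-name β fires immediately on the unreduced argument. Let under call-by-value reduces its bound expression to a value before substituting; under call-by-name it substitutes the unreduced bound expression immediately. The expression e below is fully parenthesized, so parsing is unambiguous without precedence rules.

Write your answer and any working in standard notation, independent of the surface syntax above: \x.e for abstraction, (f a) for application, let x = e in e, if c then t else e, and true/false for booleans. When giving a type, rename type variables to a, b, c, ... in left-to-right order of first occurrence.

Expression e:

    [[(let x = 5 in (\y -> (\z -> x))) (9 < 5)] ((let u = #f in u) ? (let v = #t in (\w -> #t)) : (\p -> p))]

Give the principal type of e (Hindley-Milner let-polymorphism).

Answer: Int

Trace:
let x : Int
x : Int
\z._ : b -> Int
\y._ : a -> b -> Int
  unify Int ~ Int
  unify Int ~ Int
  unify a -> b -> Int ~ Bool -> c
  unify a ~ Bool
  unify b -> Int ~ c
_ _ : b -> Int
let u : Bool
u : Bool
  unify Bool ~ Bool
let v : Bool
\w._ : d -> Bool
p : e
\p._ : e -> e
  unify d -> Bool ~ e -> e
  unify d ~ e
  unify Bool ~ e
  unify b -> Int ~ (Bool -> Bool) -> f
  unify b ~ Bool -> Bool
  unify Int ~ f
_ _ : Int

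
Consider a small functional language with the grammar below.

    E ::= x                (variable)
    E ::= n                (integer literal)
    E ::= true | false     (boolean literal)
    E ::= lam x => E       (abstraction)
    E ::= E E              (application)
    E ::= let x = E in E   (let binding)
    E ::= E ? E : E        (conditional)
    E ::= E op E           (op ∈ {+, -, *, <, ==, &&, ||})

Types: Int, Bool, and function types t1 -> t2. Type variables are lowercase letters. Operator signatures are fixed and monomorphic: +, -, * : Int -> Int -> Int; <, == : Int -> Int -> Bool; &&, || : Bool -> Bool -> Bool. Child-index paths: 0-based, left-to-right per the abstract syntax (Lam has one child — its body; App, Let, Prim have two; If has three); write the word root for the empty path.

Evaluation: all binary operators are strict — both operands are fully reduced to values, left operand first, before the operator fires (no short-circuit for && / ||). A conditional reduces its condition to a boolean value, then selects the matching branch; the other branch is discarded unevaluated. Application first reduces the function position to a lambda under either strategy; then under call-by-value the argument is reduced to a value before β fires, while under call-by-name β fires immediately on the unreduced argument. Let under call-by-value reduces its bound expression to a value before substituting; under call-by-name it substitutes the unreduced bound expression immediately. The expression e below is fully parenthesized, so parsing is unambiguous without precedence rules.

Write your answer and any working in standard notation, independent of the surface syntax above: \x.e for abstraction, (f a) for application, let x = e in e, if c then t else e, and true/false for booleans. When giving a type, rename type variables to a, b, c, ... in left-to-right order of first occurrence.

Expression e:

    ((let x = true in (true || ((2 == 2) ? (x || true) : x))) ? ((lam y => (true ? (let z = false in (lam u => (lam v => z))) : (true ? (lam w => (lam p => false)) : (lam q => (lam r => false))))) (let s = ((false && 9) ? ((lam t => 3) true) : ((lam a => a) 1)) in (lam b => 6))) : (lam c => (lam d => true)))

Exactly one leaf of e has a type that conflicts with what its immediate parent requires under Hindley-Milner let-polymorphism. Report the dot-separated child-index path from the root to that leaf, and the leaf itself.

Working:
let x : Bool
  unify Bool ~ Bool
  unify Int ~ Int
  unify Int ~ Int
  unify Bool ~ Bool
x : Bool
  unify Bool ~ Bool
  unify Bool ~ Bool
x : Bool
  unify Bool ~ Bool
  unify Bool ~ Bool
  unify Bool ~ Bool
  unify Bool ~ Bool
let z : Bool
z : Bool
\v._ : c -> Bool
\u._ : b -> c -> Bool
  unify Bool ~ Bool
\p._ : e -> Bool
\w._ : d -> e -> Bool
\r._ : g -> Bool
\q._ : f -> g -> Bool
  unify d -> e -> Bool ~ f -> g -> Bool
  unify d ~ f
  unify e -> Bool ~ g -> Bool
  unify e ~ g
  unify Bool ~ Bool
  unify b -> c -> Bool ~ f -> g -> Bool
  unify b ~ f
  unify c -> Bool ~ g -> Bool
  unify c ~ g
  unify Bool ~ Bool
\y._ : a -> f -> g -> Bool
  unify Bool ~ Bool
  unify Int ~ Bool
  FAIL: mismatch Int ~ Bool

Answer: 1.1.0.0.1 : 9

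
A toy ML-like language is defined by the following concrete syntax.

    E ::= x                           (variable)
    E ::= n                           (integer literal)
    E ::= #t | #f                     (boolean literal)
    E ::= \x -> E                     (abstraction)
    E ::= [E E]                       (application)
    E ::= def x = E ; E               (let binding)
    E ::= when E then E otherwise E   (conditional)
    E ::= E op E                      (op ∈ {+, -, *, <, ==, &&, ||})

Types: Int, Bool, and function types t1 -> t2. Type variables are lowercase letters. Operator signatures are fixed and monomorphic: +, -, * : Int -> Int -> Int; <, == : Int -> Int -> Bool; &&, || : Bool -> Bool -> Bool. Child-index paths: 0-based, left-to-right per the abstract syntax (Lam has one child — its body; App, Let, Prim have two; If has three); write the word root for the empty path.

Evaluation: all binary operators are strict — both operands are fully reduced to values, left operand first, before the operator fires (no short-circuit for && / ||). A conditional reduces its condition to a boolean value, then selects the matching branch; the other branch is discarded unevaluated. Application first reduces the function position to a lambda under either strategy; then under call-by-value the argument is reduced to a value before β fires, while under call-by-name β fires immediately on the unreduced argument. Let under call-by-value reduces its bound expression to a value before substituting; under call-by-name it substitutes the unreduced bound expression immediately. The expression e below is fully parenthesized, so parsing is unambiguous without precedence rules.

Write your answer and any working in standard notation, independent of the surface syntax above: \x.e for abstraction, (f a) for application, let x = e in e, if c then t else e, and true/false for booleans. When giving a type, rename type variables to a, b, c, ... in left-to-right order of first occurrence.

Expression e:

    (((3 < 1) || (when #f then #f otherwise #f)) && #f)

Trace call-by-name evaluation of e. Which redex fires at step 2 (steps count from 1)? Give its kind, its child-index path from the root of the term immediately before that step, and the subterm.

Derivation:
step 0: (((3 < 1) || (if false then false else false)) && false)
step 1: [delta@0.0] ((false || (if false then false else false)) && false)
step 2: [if@0.1] ((false || false) && false)

Answer: if at 0.1 : (if false then false else false)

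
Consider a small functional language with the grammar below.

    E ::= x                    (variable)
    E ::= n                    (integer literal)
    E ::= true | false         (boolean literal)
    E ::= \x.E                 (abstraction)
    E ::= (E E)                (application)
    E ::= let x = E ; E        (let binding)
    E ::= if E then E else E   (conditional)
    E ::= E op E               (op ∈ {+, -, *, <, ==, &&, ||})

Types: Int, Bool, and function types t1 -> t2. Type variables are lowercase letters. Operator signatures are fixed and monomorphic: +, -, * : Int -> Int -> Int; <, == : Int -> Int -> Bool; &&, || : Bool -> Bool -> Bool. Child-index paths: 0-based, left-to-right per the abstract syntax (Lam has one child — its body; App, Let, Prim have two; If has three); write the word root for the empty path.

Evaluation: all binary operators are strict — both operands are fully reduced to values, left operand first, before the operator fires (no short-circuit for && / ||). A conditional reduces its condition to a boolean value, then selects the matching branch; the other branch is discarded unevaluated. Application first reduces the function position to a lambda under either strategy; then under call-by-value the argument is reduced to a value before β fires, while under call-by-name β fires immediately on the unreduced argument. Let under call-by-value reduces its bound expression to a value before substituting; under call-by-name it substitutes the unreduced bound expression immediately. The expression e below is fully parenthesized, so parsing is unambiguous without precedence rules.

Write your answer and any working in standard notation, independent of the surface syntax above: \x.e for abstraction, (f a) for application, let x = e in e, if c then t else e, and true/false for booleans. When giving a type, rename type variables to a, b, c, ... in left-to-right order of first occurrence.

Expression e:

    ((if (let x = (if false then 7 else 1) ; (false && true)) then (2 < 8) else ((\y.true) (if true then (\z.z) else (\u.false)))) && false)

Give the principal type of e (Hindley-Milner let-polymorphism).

Working:
  unify Bool ~ Bool
  unify Int ~ Int
let x : Int
  unify Bool ~ Bool
  unify Bool ~ Bool
  unify Bool ~ Bool
  unify Int ~ Int
  unify Int ~ Int
\y._ : a -> Bool
  unify Bool ~ Bool
z : b
\z._ : b -> b
\u._ : c -> Bool
  unify b -> b ~ c -> Bool
  unify b ~ c
  unify c ~ Bool
  unify a -> Bool ~ (Bool -> Bool) -> d
  unify a ~ Bool -> Bool
  unify Bool ~ d
_ _ : Bool
  unify Bool ~ Bool
  unify Bool ~ Bool
  unify Bool ~ Bool

Answer: Bool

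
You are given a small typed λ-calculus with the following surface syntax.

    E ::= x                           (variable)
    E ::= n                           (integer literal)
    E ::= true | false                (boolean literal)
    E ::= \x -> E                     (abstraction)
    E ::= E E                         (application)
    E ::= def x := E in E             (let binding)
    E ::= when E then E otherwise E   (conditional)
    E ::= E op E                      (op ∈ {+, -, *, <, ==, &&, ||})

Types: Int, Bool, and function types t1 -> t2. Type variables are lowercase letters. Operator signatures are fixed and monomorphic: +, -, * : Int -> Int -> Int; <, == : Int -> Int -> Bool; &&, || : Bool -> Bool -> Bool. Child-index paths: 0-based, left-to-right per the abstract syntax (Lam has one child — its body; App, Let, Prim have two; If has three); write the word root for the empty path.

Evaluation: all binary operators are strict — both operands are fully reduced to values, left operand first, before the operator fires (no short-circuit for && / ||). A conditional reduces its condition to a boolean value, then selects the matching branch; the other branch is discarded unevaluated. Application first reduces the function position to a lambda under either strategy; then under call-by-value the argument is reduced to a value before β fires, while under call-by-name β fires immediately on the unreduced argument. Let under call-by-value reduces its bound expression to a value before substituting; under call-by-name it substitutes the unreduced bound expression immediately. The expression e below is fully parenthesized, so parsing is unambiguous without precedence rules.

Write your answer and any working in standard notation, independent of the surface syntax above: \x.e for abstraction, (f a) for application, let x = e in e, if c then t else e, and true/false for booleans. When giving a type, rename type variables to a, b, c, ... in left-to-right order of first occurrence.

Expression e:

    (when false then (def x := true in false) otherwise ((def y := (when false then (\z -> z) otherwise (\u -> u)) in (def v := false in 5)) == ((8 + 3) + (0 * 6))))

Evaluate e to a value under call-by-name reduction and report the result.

Derivation:
step 0: (if false then (let x = true in false) else ((let y = (if false then (\z.z) else (\u.u)) in (let v = false in 5)) == ((8 + 3) + (0 * 6))))
step 1: [if@root] ((let y = (if false then (\z.z) else (\u.u)) in (let v = false in 5)) == ((8 + 3) + (0 * 6)))
step 2: [let@0] ((let v = false in 5) == ((8 + 3) + (0 * 6)))
step 3: [let@0] (5 == ((8 + 3) + (0 * 6)))
step 4: [delta@1.0] (5 == (11 + (0 * 6)))
step 5: [delta@1.1] (5 == (11 + 0))
step 6: [delta@1] (5 == 11)
step 7: [delta@root] false

Answer: false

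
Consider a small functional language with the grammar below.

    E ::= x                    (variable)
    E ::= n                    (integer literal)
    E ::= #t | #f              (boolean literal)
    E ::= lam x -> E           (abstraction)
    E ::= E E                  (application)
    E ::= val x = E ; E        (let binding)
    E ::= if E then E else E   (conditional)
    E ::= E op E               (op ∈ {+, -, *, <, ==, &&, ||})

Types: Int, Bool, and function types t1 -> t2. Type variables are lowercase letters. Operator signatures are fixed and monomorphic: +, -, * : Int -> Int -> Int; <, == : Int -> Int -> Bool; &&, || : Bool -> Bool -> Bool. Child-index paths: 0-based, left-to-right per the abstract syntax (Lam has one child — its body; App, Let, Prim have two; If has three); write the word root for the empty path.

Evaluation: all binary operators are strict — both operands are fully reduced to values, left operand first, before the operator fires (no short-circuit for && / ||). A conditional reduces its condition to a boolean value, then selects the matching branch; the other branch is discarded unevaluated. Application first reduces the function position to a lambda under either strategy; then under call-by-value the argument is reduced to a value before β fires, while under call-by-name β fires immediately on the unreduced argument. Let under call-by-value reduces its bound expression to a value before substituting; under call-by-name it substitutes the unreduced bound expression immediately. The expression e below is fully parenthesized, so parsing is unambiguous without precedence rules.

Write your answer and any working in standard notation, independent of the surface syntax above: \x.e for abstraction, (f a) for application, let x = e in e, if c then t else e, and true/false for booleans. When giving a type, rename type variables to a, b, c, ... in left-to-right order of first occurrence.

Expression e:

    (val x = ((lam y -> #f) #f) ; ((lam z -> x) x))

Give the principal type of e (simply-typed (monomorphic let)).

Derivation:
\y._ : a -> Bool
  unify a -> Bool ~ Bool -> b
  unify a ~ Bool
  unify Bool ~ b
_ _ : Bool
let x : Bool
x : Bool
\z._ : c -> Bool
x : Bool
  unify c -> Bool ~ Bool -> d
  unify c ~ Bool
  unify Bool ~ d
_ _ : Bool

Answer: Bool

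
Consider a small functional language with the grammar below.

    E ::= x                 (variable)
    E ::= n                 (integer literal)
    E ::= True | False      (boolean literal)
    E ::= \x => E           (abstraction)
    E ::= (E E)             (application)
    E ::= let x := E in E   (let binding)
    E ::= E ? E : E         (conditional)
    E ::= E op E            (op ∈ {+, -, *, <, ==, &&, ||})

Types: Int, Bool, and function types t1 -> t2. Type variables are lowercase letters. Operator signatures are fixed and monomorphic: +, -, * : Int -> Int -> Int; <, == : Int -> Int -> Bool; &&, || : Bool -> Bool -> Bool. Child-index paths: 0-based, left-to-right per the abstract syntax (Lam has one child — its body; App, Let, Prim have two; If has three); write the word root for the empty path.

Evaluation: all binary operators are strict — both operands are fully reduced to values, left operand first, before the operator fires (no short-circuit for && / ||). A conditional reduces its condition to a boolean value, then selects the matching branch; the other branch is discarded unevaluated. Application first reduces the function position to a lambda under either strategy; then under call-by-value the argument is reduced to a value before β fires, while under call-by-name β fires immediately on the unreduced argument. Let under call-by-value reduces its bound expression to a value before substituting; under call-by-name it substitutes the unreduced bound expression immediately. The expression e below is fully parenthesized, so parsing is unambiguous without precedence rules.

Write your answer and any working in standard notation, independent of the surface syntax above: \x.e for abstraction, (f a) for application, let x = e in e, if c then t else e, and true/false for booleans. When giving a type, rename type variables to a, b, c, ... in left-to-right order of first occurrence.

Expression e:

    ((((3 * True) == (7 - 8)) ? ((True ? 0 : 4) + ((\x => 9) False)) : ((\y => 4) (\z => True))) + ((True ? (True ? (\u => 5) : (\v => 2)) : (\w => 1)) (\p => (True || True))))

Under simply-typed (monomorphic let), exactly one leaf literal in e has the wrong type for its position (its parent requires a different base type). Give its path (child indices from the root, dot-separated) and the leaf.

Answer: 0.0.0.1 : true

Working:
  unify Int ~ Int
  unify Bool ~ Int
  FAIL: mismatch Bool ~ Int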